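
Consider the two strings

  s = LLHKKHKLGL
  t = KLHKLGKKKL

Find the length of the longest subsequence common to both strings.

6

Let dp[i][j] be the LCS length of the first i characters of s and the first j characters of t. dp[i][j] = dp[i-1][j-1]+1 when the i-th and j-th characters match, else max(dp[i-1][j], dp[i][j-1]).
    ·  K  L  H  K  L  G  K  K  K  L
 ·  0  0  0  0  0  0  0  0  0  0  0
 L  0  0  1  1  1  1  1  1  1  1  1
 L  0  0  1  1  1  2  2  2  2  2  2
 H  0  0  1  2  2  2  2  2  2  2  2
 K  0  1  1  2  3  3  3  3  3  3  3
 K  0  1  1  2  3  3  3  4  4  4  4
 H  0  1  1  2  3  3  3  4  4  4  4
 K  0  1  1  2  3  3  3  4  5  5  5
 L  0  1  2  2  3  4  4  4  5  5  6
 G  0  1  2  2  3  4  5  5  5  5  6
 L  0  1  2  2  3  4  5  5  5  5  6
dp[10][10] = 6. One LCS (by backtracking along matches): LLKKKL.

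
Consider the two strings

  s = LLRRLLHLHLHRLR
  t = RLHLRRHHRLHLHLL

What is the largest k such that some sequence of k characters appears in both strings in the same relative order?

10

Taking L (s #1, t #2) → L (s #2, t #4) → R (s #3, t #6) → R (s #4, t #9) → L (s #6, t #10) → H (s #7, t #11) → L (s #8, t #12) → H (s #9, t #13) → L (s #10, t #14) → L (s #13, t #15) gives a common subsequence of length 10. The LCS DP gives dp[14][15] = 10, so this is optimal.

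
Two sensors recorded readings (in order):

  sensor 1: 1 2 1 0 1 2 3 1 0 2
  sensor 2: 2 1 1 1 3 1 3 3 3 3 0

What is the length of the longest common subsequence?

Taking 1 (sensor 1 #1, sensor 2 #2); then 1 (sensor 1 #3, sensor 2 #3); then 1 (sensor 1 #5, sensor 2 #4); then 3 (sensor 1 #7, sensor 2 #5); then 1 (sensor 1 #8, sensor 2 #6); then 0 (sensor 1 #9, sensor 2 #11) gives a common subsequence of length 6, and the DP table's final entry dp[10][11] is also 6, so no common subsequence is longer.

6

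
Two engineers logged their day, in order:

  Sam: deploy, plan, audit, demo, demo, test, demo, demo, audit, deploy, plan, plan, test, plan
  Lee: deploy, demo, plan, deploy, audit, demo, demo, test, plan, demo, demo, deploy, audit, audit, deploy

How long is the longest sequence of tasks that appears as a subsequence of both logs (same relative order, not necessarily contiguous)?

One common subsequence of length 10: deploy [1,1]; then plan [2,3]; then audit [3,5]; then demo [4,6]; then demo [5,7]; then test [6,8]; then demo [7,10]; then demo [8,11]; then audit [9,14]; then deploy [10,15]. The LCS DP gives dp[14][15] = 10, so this is optimal.

10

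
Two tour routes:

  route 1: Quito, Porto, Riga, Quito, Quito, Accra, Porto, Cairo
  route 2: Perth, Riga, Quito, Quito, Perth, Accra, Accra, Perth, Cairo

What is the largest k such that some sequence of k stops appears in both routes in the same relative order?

5

One common subsequence of length 5: Riga (route 1 #3, route 2 #2), then Quito (route 1 #4, route 2 #3), then Quito (route 1 #5, route 2 #4), then Accra (route 1 #6, route 2 #7), then Cairo (route 1 #8, route 2 #9). The LCS DP gives dp[8][9] = 5, so this is optimal.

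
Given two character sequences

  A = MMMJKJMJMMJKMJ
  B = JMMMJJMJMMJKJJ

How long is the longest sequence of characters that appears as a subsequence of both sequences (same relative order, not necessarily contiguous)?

12

Pick M (A #1, B #2), then M (A #2, B #3), then M (A #3, B #4), then J (A #4, B #5), then J (A #6, B #6), then M (A #7, B #7), then J (A #8, B #8), then M (A #9, B #9), then M (A #10, B #10), then J (A #11, B #11), then K (A #12, B #12), then J (A #14, B #14); all 12 characters appear in both, in order, and the DP table's final entry dp[14][14] is also 12, so no common subsequence is longer.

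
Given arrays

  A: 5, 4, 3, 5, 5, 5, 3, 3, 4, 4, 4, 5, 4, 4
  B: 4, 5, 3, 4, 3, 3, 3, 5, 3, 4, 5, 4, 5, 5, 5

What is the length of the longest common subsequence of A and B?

8

Taking 5 [1,2], then 4 [2,4], then 3 [3,7], then 5 [6,8], then 3 [8,9], then 4 [9,10], then 4 [10,12], then 5 [12,15] gives a common subsequence of length 8. The LCS DP gives dp[14][15] = 8, so this is optimal.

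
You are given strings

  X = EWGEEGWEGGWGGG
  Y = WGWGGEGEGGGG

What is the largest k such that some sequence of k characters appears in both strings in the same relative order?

9

Pick W at X[2]=Y[3] → G at X[3]=Y[5] → E at X[5]=Y[6] → G at X[6]=Y[7] → E at X[8]=Y[8] → G at X[10]=Y[9] → G at X[12]=Y[10] → G at X[13]=Y[11] → G at X[14]=Y[12]; all 9 characters appear in both, in order. dp[14][12] = 9 confirms this is the maximum.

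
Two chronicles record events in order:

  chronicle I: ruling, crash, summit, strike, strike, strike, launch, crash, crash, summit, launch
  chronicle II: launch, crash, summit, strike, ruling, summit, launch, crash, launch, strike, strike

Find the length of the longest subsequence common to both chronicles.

Match crash [2,2], summit [3,3], strike [4,4], launch [7,7], crash [9,8], launch [11,9] — 6 events in the same relative order in both, and the DP table's final entry dp[11][11] is also 6, so no common subsequence is longer.

6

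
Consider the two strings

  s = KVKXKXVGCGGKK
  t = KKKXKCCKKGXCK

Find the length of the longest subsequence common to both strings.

7

One common subsequence of length 7: K [1,2], K [3,3], X [4,4], K [5,9], X [6,11], C [9,12], K [13,13], and the DP table's final entry dp[13][13] is also 7, so no common subsequence is longer.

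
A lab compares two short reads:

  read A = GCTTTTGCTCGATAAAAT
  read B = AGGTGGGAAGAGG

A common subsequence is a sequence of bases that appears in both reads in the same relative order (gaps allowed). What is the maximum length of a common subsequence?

7

Match G at read A[1]=read B[3], T at read A[3]=read B[4], G at read A[7]=read B[6], G at read A[11]=read B[7], A at read A[12]=read B[8], A at read A[14]=read B[9], A at read A[15]=read B[11] — 7 bases in the same relative order in both. dp[18][13] = 7 confirms this is the maximum.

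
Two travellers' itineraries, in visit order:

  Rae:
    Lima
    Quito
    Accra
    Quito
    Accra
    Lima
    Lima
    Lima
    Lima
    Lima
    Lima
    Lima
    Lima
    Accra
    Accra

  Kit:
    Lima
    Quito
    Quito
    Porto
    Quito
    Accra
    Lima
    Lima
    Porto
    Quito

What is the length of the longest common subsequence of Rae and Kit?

One common subsequence of length 6: Lima [1,1]; then Quito [2,3]; then Quito [4,5]; then Accra [5,6]; then Lima [6,7]; then Lima [7,8]. Since dp[15][10] = 6, nothing longer is possible.

6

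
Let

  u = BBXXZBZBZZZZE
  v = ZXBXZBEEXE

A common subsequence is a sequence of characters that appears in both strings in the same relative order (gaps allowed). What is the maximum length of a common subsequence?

5

Taking B at u[2]=v[3], X at u[4]=v[4], Z at u[5]=v[5], B at u[6]=v[6], E at u[13]=v[10] gives a common subsequence of length 5. Since dp[13][10] = 5, nothing longer is possible.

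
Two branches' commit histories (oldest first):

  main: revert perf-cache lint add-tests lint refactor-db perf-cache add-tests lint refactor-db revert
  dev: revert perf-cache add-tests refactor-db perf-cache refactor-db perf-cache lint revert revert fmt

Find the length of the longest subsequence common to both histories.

One common subsequence of length 7: revert at main[1]=dev[1], perf-cache at main[2]=dev[2], add-tests at main[4]=dev[3], refactor-db at main[6]=dev[6], perf-cache at main[7]=dev[7], lint at main[9]=dev[8], revert at main[11]=dev[10]. Since dp[11][11] = 7, nothing longer is possible.

7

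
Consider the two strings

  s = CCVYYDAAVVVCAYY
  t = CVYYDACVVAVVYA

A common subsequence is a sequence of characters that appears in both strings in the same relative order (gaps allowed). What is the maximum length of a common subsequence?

Taking C [2,1] → V [3,2] → Y [4,3] → Y [5,4] → D [6,5] → A [7,6] → A [8,10] → V [9,11] → V [10,12] → A [13,14] gives a common subsequence of length 10, and the DP table's final entry dp[15][14] is also 10, so no common subsequence is longer.

10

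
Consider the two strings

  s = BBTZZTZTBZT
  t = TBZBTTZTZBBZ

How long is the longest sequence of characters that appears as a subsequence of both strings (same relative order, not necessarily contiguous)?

8

Let dp[i][j] be the LCS length of the first i characters of s and the first j characters of t. dp[i][j] = dp[i-1][j-1]+1 when the i-th and j-th characters match, else max(dp[i-1][j], dp[i][j-1]).
    ·  T  B  Z  B  T  T  Z  T  Z  B  B  Z
 ·  0  0  0  0  0  0  0  0  0  0  0  0  0
 B  0  0  1  1  1  1  1  1  1  1  1  1  1
 B  0  0  1  1  2  2  2  2  2  2  2  2  2
 T  0  1  1  1  2  3  3  3  3  3  3  3  3
 Z  0  1  1  2  2  3  3  4  4  4  4  4  4
 Z  0  1  1  2  2  3  3  4  4  5  5  5  5
 T  0  1  1  2  2  3  4  4  5  5  5  5  5
 Z  0  1  1  2  2  3  4  5  5  6  6  6  6
 T  0  1  1  2  2  3  4  5  6  6  6  6  6
 B  0  1  2  2  3  3  4  5  6  6  7  7  7
 Z  0  1  2  3  3  3  4  5  6  7  7  7  8
 T  0  1  2  3  3  4  4  5  6  7  7  7  8
dp[11][12] = 8. One LCS (by backtracking along matches): BBTZTZBZ.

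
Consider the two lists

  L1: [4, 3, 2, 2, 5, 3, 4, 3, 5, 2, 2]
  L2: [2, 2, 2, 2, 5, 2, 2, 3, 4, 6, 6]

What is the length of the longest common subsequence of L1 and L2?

Match 2 (L1 #3, L2 #3), 2 (L1 #4, L2 #4), 5 (L1 #5, L2 #5), 3 (L1 #6, L2 #8), 4 (L1 #7, L2 #9) — 5 values in the same relative order in both. The LCS DP gives dp[11][11] = 5, so this is optimal.

5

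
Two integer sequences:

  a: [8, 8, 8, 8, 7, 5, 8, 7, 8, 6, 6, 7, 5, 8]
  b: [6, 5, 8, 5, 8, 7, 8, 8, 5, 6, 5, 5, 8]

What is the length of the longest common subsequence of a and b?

Pick 8 (a #1, b #3), then 8 (a #2, b #5), then 8 (a #3, b #7), then 8 (a #4, b #8), then 5 (a #6, b #9), then 6 (a #10, b #10), then 5 (a #13, b #12), then 8 (a #14, b #13); all 8 values appear in both, in order. dp[14][13] = 8 confirms this is the maximum.

8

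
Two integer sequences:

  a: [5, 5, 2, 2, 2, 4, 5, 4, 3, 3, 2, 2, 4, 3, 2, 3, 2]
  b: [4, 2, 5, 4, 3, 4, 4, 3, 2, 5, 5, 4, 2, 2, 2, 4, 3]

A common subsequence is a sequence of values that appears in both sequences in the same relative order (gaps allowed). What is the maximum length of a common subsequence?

9

Taking 2 (a #5, b #2); then 5 (a #7, b #3); then 4 (a #8, b #4); then 3 (a #9, b #5); then 3 (a #10, b #8); then 2 (a #11, b #14); then 2 (a #12, b #15); then 4 (a #13, b #16); then 3 (a #16, b #17) gives a common subsequence of length 9. Since dp[17][17] = 9, nothing longer is possible.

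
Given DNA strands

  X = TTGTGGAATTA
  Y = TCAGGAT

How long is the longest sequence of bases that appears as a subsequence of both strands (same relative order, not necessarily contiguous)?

5

Let dp[i][j] be the LCS length of the first i bases of X and the first j bases of Y. dp[i][j] = dp[i-1][j-1]+1 when the i-th and j-th bases match, else max(dp[i-1][j], dp[i][j-1]).
    ·  T  C  A  G  G  A  T
 ·  0  0  0  0  0  0  0  0
 T  0  1  1  1  1  1  1  1
 T  0  1  1  1  1  1  1  2
 G  0  1  1  1  2  2  2  2
 T  0  1  1  1  2  2  2  3
 G  0  1  1  1  2  3  3  3
 G  0  1  1  1  2  3  3  3
 A  0  1  1  2  2  3  4  4
 A  0  1  1  2  2  3  4  4
 T  0  1  1  2  2  3  4  5
 T  0  1  1  2  2  3  4  5
 A  0  1  1  2  2  3  4  5
dp[11][7] = 5. One LCS (by backtracking along matches): TGGAT.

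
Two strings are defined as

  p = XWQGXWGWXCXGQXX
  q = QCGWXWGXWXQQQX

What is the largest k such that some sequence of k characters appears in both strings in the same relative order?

Match Q at p[3]=q[1] → G at p[4]=q[3] → X at p[5]=q[5] → W at p[6]=q[6] → G at p[7]=q[7] → W at p[8]=q[9] → X at p[9]=q[10] → Q at p[13]=q[13] → X at p[15]=q[14] — 9 characters in the same relative order in both, and the DP table's final entry dp[15][14] is also 9, so no common subsequence is longer.

9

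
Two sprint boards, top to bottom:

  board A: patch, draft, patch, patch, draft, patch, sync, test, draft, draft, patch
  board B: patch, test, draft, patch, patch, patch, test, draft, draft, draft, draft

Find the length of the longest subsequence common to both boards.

Taking patch (board A #1, board B #1); then draft (board A #2, board B #3); then patch (board A #3, board B #4); then patch (board A #4, board B #5); then patch (board A #6, board B #6); then test (board A #8, board B #7); then draft (board A #9, board B #10); then draft (board A #10, board B #11) gives a common subsequence of length 8. dp[11][11] = 8 confirms this is the maximum.

8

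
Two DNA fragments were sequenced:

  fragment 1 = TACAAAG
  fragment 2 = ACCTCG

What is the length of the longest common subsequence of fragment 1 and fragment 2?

Let dp[i][j] be the LCS length of the first i bases of fragment 1 and the first j bases of fragment 2. dp[i][j] = dp[i-1][j-1]+1 when the i-th and j-th bases match, else max(dp[i-1][j], dp[i][j-1]).
    ·  A  C  C  T  C  G
 ·  0  0  0  0  0  0  0
 T  0  0  0  0  1  1  1
 A  0  1  1  1  1  1  1
 C  0  1  2  2  2  2  2
 A  0  1  2  2  2  2  2
 A  0  1  2  2  2  2  2
 A  0  1  2  2  2  2  2
 G  0  1  2  2  2  2  3
dp[7][6] = 3. One LCS (by backtracking along matches): TCG.

3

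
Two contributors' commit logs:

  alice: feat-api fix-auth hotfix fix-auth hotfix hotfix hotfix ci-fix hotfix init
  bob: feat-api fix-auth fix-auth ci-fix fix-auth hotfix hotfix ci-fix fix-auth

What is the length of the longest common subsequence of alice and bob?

6

Taking feat-api (alice #1, bob #1); then fix-auth (alice #2, bob #3); then fix-auth (alice #4, bob #5); then hotfix (alice #6, bob #6); then hotfix (alice #7, bob #7); then ci-fix (alice #8, bob #8) gives a common subsequence of length 6, and the DP table's final entry dp[10][9] is also 6, so no common subsequence is longer.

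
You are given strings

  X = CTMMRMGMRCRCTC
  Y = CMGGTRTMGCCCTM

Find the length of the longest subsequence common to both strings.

8

Pick C (X #1, Y #1) → T (X #2, Y #5) → R (X #5, Y #6) → M (X #6, Y #8) → G (X #7, Y #9) → C (X #10, Y #11) → C (X #12, Y #12) → T (X #13, Y #13); all 8 characters appear in both, in order. Since dp[14][14] = 8, nothing longer is possible.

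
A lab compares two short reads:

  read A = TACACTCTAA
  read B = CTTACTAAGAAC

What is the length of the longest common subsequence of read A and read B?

6

Taking T at read A[1]=read B[3], A at read A[2]=read B[4], C at read A[3]=read B[5], A at read A[4]=read B[8], A at read A[9]=read B[10], A at read A[10]=read B[11] gives a common subsequence of length 6. The LCS DP gives dp[10][12] = 6, so this is optimal.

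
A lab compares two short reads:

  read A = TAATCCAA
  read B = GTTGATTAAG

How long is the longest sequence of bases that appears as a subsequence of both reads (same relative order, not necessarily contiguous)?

Let dp[i][j] be the LCS length of the first i bases of read A and the first j bases of read B. dp[i][j] = dp[i-1][j-1]+1 when the i-th and j-th bases match, else max(dp[i-1][j], dp[i][j-1]).
    ·  G  T  T  G  A  T  T  A  A  G
 ·  0  0  0  0  0  0  0  0  0  0  0
 T  0  0  1  1  1  1  1  1  1  1  1
 A  0  0  1  1  1  2  2  2  2  2  2
 A  0  0  1  1  1  2  2  2  3  3  3
 T  0  0  1  2  2  2  3  3  3  3  3
 C  0  0  1  2  2  2  3  3  3  3  3
 C  0  0  1  2  2  2  3  3  3  3  3
 A  0  0  1  2  2  3  3  3  4  4  4
 A  0  0  1  2  2  3  3  3  4  5  5
dp[8][10] = 5. One LCS (by backtracking along matches): TATAA.

5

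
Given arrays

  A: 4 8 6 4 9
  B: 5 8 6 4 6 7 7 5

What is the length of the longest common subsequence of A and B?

3

Pick 8 [2,2], then 6 [3,3], then 4 [4,4]; all 3 values appear in both, in order. dp[5][8] = 3 confirms this is the maximum.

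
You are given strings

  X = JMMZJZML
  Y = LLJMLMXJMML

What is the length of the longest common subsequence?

Let dp[i][j] be the LCS length of the first i characters of X and the first j characters of Y. dp[i][j] = dp[i-1][j-1]+1 when the i-th and j-th characters match, else max(dp[i-1][j], dp[i][j-1]).
    ·  L  L  J  M  L  M  X  J  M  M  L
 ·  0  0  0  0  0  0  0  0  0  0  0  0
 J  0  0  0  1  1  1  1  1  1  1  1  1
 M  0  0  0  1  2  2  2  2  2  2  2  2
 M  0  0  0  1  2  2  3  3  3  3  3  3
 Z  0  0  0  1  2  2  3  3  3  3  3  3
 J  0  0  0  1  2  2  3  3  4  4  4  4
 Z  0  0  0  1  2  2  3  3  4  4  4  4
 M  0  0  0  1  2  2  3  3  4  5  5  5
 L  0  1  1  1  2  3  3  3  4  5  5  6
dp[8][11] = 6. One LCS (by backtracking along matches): JMMJML.

6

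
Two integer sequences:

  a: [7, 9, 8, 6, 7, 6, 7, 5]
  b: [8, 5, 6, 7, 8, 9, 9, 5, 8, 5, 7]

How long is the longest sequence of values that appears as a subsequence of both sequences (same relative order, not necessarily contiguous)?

4

Let dp[i][j] be the LCS length of the first i values of a and the first j values of b. dp[i][j] = dp[i-1][j-1]+1 when the i-th and j-th values match, else max(dp[i-1][j], dp[i][j-1]).
    ·  8  5  6  7  8  9  9  5  8  5  7
 ·  0  0  0  0  0  0  0  0  0  0  0  0
 7  0  0  0  0  1  1  1  1  1  1  1  1
 9  0  0  0  0  1  1  2  2  2  2  2  2
 8  0  1  1  1  1  2  2  2  2  3  3  3
 6  0  1  1  2  2  2  2  2  2  3  3  3
 7  0  1  1  2  3  3  3  3  3  3  3  4
 6  0  1  1  2  3  3  3  3  3  3  3  4
 7  0  1  1  2  3  3  3  3  3  3  3  4
 5  0  1  2  2  3  3  3  3  4  4  4  4
dp[8][11] = 4. One LCS (by backtracking along matches): 7, 9, 8, 7.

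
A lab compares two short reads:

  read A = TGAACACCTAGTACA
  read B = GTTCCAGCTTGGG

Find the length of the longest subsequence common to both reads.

6

One common subsequence of length 6: T at read A[1]=read B[3], C at read A[5]=read B[5], A at read A[6]=read B[6], C at read A[7]=read B[8], T at read A[9]=read B[10], G at read A[11]=read B[13]. Since dp[15][13] = 6, nothing longer is possible.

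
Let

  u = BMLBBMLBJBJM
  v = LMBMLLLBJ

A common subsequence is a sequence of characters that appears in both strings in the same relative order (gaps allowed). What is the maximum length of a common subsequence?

Match B at u[1]=v[3] → M at u[2]=v[4] → L at u[3]=v[6] → L at u[7]=v[7] → B at u[10]=v[8] → J at u[11]=v[9] — 6 characters in the same relative order in both. Since dp[12][9] = 6, nothing longer is possible.

6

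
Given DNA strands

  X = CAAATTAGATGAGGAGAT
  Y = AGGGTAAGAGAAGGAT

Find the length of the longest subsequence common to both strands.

11

Match A at X[2]=Y[1]; then A at X[3]=Y[6]; then A at X[4]=Y[7]; then A at X[7]=Y[9]; then G at X[8]=Y[10]; then A at X[9]=Y[11]; then A at X[12]=Y[12]; then G at X[14]=Y[13]; then G at X[16]=Y[14]; then A at X[17]=Y[15]; then T at X[18]=Y[16] — 11 bases in the same relative order in both. The LCS DP gives dp[18][16] = 11, so this is optimal.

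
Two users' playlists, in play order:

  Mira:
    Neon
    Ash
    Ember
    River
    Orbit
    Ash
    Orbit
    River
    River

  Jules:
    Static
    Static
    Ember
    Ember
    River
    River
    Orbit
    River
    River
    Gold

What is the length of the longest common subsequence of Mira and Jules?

One common subsequence of length 5: Ember [3,4]; then River [4,6]; then Orbit [7,7]; then River [8,8]; then River [9,9]. The LCS DP gives dp[9][10] = 5, so this is optimal.

5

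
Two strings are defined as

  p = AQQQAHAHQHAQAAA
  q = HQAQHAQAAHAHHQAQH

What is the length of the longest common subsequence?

10

Match A (p #1, q #3) → Q (p #2, q #4) → Q (p #3, q #7) → A (p #5, q #9) → H (p #6, q #10) → A (p #7, q #11) → H (p #8, q #13) → Q (p #9, q #14) → A (p #11, q #15) → Q (p #12, q #16) — 10 characters in the same relative order in both. dp[15][17] = 10 confirms this is the maximum.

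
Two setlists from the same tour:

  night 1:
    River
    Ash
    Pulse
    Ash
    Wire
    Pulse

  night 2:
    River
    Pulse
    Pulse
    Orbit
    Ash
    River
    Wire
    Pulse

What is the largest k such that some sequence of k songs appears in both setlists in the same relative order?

Taking River [1,1]; then Pulse [3,3]; then Ash [4,5]; then Wire [5,7]; then Pulse [6,8] gives a common subsequence of length 5. dp[6][8] = 5 confirms this is the maximum.

5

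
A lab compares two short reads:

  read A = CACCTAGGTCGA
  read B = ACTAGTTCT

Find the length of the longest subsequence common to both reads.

Let dp[i][j] be the LCS length of the first i bases of read A and the first j bases of read B. dp[i][j] = dp[i-1][j-1]+1 when the i-th and j-th bases match, else max(dp[i-1][j], dp[i][j-1]).
    ·  A  C  T  A  G  T  T  C  T
 ·  0  0  0  0  0  0  0  0  0  0
 C  0  0  1  1  1  1  1  1  1  1
 A  0  1  1  1  2  2  2  2  2  2
 C  0  1  2  2  2  2  2  2  3  3
 C  0  1  2  2  2  2  2  2  3  3
 T  0  1  2  3  3  3  3  3  3  4
 A  0  1  2  3  4  4  4  4  4  4
 G  0  1  2  3  4  5  5  5  5  5
 G  0  1  2  3  4  5  5  5  5  5
 T  0  1  2  3  4  5  6  6  6  6
 C  0  1  2  3  4  5  6  6  7  7
 G  0  1  2  3  4  5  6  6  7  7
 A  0  1  2  3  4  5  6  6  7  7
dp[12][9] = 7. One LCS (by backtracking along matches): ACTAGTC.

7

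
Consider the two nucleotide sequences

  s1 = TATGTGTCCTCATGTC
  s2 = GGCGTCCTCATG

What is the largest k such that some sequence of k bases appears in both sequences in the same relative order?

10

Taking G at s1[4]=s2[2], then G at s1[6]=s2[4], then T at s1[7]=s2[5], then C at s1[8]=s2[6], then C at s1[9]=s2[7], then T at s1[10]=s2[8], then C at s1[11]=s2[9], then A at s1[12]=s2[10], then T at s1[13]=s2[11], then G at s1[14]=s2[12] gives a common subsequence of length 10, and the DP table's final entry dp[16][12] is also 10, so no common subsequence is longer.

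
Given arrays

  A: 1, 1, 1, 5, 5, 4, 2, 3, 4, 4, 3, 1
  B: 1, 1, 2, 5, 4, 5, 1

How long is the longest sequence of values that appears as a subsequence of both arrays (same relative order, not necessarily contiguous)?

Let dp[i][j] be the LCS length of the first i values of A and the first j values of B. dp[i][j] = dp[i-1][j-1]+1 when the i-th and j-th values match, else max(dp[i-1][j], dp[i][j-1]).
    ·  1  1  2  5  4  5  1
 ·  0  0  0  0  0  0  0  0
 1  0  1  1  1  1  1  1  1
 1  0  1  2  2  2  2  2  2
 1  0  1  2  2  2  2  2  3
 5  0  1  2  2  3  3  3  3
 5  0  1  2  2  3  3  4  4
 4  0  1  2  2  3  4  4  4
 2  0  1  2  3  3  4  4  4
 3  0  1  2  3  3  4  4  4
 4  0  1  2  3  3  4  4  4
 4  0  1  2  3  3  4  4  4
 3  0  1  2  3  3  4  4  4
 1  0  1  2  3  3  4  4  5
dp[12][7] = 5. One LCS (by backtracking along matches): 1, 1, 5, 5, 1.

5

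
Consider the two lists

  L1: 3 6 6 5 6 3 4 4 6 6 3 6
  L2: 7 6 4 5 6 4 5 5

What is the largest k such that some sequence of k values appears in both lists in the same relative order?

Taking 6 [2,2], then 5 [4,4], then 6 [5,5], then 4 [7,6] gives a common subsequence of length 4. The LCS DP gives dp[12][8] = 4, so this is optimal.

4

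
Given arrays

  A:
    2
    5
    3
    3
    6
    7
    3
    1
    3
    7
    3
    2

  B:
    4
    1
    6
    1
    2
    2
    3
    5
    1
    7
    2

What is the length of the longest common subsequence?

One common subsequence of length 5: 2 [1,6], 5 [2,8], 1 [8,9], 7 [10,10], 2 [12,11]. The LCS DP gives dp[12][11] = 5, so this is optimal.

5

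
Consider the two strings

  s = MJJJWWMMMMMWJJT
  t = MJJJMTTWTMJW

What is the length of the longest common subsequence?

7

Match M [1,1], then J [2,2], then J [3,3], then J [4,4], then W [5,8], then M [7,10], then W [12,12] — 7 characters in the same relative order in both. Since dp[15][12] = 7, nothing longer is possible.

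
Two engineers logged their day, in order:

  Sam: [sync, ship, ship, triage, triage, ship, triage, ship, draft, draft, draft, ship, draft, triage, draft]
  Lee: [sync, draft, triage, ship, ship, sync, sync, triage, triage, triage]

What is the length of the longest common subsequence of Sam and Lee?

6

Pick sync at Sam[1]=Lee[1]; then ship at Sam[2]=Lee[4]; then ship at Sam[3]=Lee[5]; then triage at Sam[5]=Lee[8]; then triage at Sam[7]=Lee[9]; then triage at Sam[14]=Lee[10]; all 6 tasks appear in both, in order. Since dp[15][10] = 6, nothing longer is possible.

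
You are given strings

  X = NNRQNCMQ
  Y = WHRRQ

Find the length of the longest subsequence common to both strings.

2

Match R [3,4], then Q [8,5] — 2 characters in the same relative order in both. Since dp[8][5] = 2, nothing longer is possible.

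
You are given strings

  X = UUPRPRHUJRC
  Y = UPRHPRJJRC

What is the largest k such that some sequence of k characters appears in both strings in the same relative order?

8

Let dp[i][j] be the LCS length of the first i characters of X and the first j characters of Y. dp[i][j] = dp[i-1][j-1]+1 when the i-th and j-th characters match, else max(dp[i-1][j], dp[i][j-1]).
    ·  U  P  R  H  P  R  J  J  R  C
 ·  0  0  0  0  0  0  0  0  0  0  0
 U  0  1  1  1  1  1  1  1  1  1  1
 U  0  1  1  1  1  1  1  1  1  1  1
 P  0  1  2  2  2  2  2  2  2  2  2
 R  0  1  2  3  3  3  3  3  3  3  3
 P  0  1  2  3  3  4  4  4  4  4  4
 R  0  1  2  3  3  4  5  5  5  5  5
 H  0  1  2  3  4  4  5  5  5  5  5
 U  0  1  2  3  4  4  5  5  5  5  5
 J  0  1  2  3  4  4  5  6  6  6  6
 R  0  1  2  3  4  4  5  6  6  7  7
 C  0  1  2  3  4  4  5  6  6  7  8
dp[11][10] = 8. One LCS (by backtracking along matches): UPRPRJRC.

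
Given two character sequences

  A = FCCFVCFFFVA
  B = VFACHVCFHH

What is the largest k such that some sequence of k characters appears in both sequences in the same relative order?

One common subsequence of length 5: F [1,2], C [2,4], V [5,6], C [6,7], F [7,8]. dp[11][10] = 5 confirms this is the maximum.

5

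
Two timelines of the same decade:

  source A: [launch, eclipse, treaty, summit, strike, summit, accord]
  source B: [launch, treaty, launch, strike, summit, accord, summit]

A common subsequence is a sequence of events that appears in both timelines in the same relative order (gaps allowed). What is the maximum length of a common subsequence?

5

Pick launch (source A #1, source B #1), then treaty (source A #3, source B #2), then strike (source A #5, source B #4), then summit (source A #6, source B #5), then accord (source A #7, source B #6); all 5 events appear in both, in order. dp[7][7] = 5 confirms this is the maximum.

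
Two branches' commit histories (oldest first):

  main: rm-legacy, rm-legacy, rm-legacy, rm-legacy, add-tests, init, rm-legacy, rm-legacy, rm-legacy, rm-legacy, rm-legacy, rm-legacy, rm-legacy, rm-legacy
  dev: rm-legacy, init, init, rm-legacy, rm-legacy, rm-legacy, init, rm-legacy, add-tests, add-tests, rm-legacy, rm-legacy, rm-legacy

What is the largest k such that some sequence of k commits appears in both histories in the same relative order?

9

Pick rm-legacy at main[1]=dev[1], rm-legacy at main[2]=dev[4], rm-legacy at main[3]=dev[5], rm-legacy at main[4]=dev[6], init at main[6]=dev[7], rm-legacy at main[7]=dev[8], rm-legacy at main[12]=dev[11], rm-legacy at main[13]=dev[12], rm-legacy at main[14]=dev[13]; all 9 commits appear in both, in order. dp[14][13] = 9 confirms this is the maximum.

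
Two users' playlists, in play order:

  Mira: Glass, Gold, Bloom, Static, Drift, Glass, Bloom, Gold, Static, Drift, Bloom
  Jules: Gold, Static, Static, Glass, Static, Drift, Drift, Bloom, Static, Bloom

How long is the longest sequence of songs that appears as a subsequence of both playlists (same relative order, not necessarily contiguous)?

6

One common subsequence of length 6: Glass (Mira #1, Jules #4), Static (Mira #4, Jules #5), Drift (Mira #5, Jules #7), Bloom (Mira #7, Jules #8), Static (Mira #9, Jules #9), Bloom (Mira #11, Jules #10). dp[11][10] = 6 confirms this is the maximum.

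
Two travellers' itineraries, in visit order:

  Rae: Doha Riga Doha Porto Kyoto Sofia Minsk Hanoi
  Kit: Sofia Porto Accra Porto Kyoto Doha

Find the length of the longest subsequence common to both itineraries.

2

Match Porto (Rae #4, Kit #4); then Kyoto (Rae #5, Kit #5) — 2 stops in the same relative order in both, and the DP table's final entry dp[8][6] is also 2, so no common subsequence is longer.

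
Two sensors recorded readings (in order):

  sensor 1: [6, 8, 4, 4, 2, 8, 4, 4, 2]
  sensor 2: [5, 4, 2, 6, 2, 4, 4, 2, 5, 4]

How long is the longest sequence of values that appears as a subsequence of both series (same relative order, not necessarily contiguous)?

Pick 6 at sensor 1[1]=sensor 2[4], 4 at sensor 1[3]=sensor 2[6], 4 at sensor 1[4]=sensor 2[7], 2 at sensor 1[5]=sensor 2[8], 4 at sensor 1[8]=sensor 2[10]; all 5 values appear in both, in order. The LCS DP gives dp[9][10] = 5, so this is optimal.

5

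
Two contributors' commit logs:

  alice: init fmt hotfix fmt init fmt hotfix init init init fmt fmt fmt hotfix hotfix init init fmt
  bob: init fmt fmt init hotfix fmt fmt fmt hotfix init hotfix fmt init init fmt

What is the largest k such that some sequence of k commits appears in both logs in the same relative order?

Match init at alice[1]=bob[1] → fmt at alice[2]=bob[2] → fmt at alice[4]=bob[3] → init at alice[5]=bob[4] → hotfix at alice[7]=bob[5] → fmt at alice[11]=bob[6] → fmt at alice[12]=bob[7] → fmt at alice[13]=bob[8] → hotfix at alice[14]=bob[9] → hotfix at alice[15]=bob[11] → init at alice[16]=bob[13] → init at alice[17]=bob[14] → fmt at alice[18]=bob[15] — 13 commits in the same relative order in both. The LCS DP gives dp[18][15] = 13, so this is optimal.

13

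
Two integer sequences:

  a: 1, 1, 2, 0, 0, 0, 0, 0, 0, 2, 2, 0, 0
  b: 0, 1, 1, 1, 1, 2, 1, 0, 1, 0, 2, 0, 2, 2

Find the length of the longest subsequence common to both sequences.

Pick 1 [1,4]; then 1 [2,5]; then 2 [3,6]; then 0 [4,8]; then 0 [5,10]; then 0 [9,12]; then 2 [10,13]; then 2 [11,14]; all 8 values appear in both, in order, and the DP table's final entry dp[13][14] is also 8, so no common subsequence is longer.

8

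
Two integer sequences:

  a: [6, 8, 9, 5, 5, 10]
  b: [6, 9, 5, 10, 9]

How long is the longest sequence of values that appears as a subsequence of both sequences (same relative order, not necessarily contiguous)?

One common subsequence of length 4: 6 [1,1], 9 [3,2], 5 [5,3], 10 [6,4], and the DP table's final entry dp[6][5] is also 4, so no common subsequence is longer.

4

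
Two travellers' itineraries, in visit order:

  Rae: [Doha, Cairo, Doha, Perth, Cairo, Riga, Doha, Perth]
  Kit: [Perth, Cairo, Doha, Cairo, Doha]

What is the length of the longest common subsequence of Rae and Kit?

4

Pick Cairo at Rae[2]=Kit[2]; then Doha at Rae[3]=Kit[3]; then Cairo at Rae[5]=Kit[4]; then Doha at Rae[7]=Kit[5]; all 4 stops appear in both, in order. Since dp[8][5] = 4, nothing longer is possible.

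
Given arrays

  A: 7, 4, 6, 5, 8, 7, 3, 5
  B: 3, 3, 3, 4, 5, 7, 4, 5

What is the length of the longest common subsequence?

4

Let dp[i][j] be the LCS length of the first i values of A and the first j values of B. dp[i][j] = dp[i-1][j-1]+1 when the i-th and j-th values match, else max(dp[i-1][j], dp[i][j-1]).
    ·  3  3  3  4  5  7  4  5
 ·  0  0  0  0  0  0  0  0  0
 7  0  0  0  0  0  0  1  1  1
 4  0  0  0  0  1  1  1  2  2
 6  0  0  0  0  1  1  1  2  2
 5  0  0  0  0  1  2  2  2  3
 8  0  0  0  0  1  2  2  2  3
 7  0  0  0  0  1  2  3  3  3
 3  0  1  1  1  1  2  3  3  3
 5  0  1  1  1  1  2  3  3  4
dp[8][8] = 4. One LCS (by backtracking along matches): 4, 5, 7, 5.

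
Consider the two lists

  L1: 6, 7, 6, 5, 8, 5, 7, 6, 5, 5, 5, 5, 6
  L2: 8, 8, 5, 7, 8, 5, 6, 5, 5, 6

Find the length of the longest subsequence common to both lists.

7

Taking 7 (L1 #2, L2 #4); then 8 (L1 #5, L2 #5); then 5 (L1 #6, L2 #6); then 6 (L1 #8, L2 #7); then 5 (L1 #11, L2 #8); then 5 (L1 #12, L2 #9); then 6 (L1 #13, L2 #10) gives a common subsequence of length 7. dp[13][10] = 7 confirms this is the maximum.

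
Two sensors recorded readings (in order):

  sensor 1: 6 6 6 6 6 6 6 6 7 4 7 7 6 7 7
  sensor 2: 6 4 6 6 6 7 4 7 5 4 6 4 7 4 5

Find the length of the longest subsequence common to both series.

9

Taking 6 (sensor 1 #1, sensor 2 #1); then 6 (sensor 1 #6, sensor 2 #3); then 6 (sensor 1 #7, sensor 2 #4); then 6 (sensor 1 #8, sensor 2 #5); then 7 (sensor 1 #9, sensor 2 #6); then 4 (sensor 1 #10, sensor 2 #7); then 7 (sensor 1 #11, sensor 2 #8); then 6 (sensor 1 #13, sensor 2 #11); then 7 (sensor 1 #14, sensor 2 #13) gives a common subsequence of length 9. Since dp[15][15] = 9, nothing longer is possible.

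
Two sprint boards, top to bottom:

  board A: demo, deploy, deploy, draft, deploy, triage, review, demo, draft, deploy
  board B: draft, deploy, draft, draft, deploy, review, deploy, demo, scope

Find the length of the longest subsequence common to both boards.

One common subsequence of length 5: deploy at board A[2]=board B[2], draft at board A[4]=board B[4], deploy at board A[5]=board B[5], review at board A[7]=board B[6], demo at board A[8]=board B[8], and the DP table's final entry dp[10][9] is also 5, so no common subsequence is longer.

5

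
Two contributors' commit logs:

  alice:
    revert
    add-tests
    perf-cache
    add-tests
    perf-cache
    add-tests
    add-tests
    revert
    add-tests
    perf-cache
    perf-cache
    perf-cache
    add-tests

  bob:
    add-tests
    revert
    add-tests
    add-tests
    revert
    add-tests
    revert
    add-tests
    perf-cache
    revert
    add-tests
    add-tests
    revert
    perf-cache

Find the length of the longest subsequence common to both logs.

Taking revert [1,5] → add-tests [2,6] → add-tests [4,8] → perf-cache [5,9] → add-tests [6,11] → add-tests [7,12] → revert [8,13] → perf-cache [12,14] gives a common subsequence of length 8. dp[13][14] = 8 confirms this is the maximum.

8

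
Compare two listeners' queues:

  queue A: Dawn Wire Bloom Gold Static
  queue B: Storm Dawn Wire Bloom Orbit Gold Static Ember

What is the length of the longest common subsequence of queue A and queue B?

5

Taking Dawn (queue A #1, queue B #2) → Wire (queue A #2, queue B #3) → Bloom (queue A #3, queue B #4) → Gold (queue A #4, queue B #6) → Static (queue A #5, queue B #7) gives a common subsequence of length 5. Since dp[5][8] = 5, nothing longer is possible.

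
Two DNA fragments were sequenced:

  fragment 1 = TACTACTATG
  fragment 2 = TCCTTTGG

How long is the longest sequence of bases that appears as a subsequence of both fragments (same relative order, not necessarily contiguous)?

Let dp[i][j] be the LCS length of the first i bases of fragment 1 and the first j bases of fragment 2. dp[i][j] = dp[i-1][j-1]+1 when the i-th and j-th bases match, else max(dp[i-1][j], dp[i][j-1]).
    ·  T  C  C  T  T  T  G  G
 ·  0  0  0  0  0  0  0  0  0
 T  0  1  1  1  1  1  1  1  1
 A  0  1  1  1  1  1  1  1  1
 C  0  1  2  2  2  2  2  2  2
 T  0  1  2  2  3  3  3  3  3
 A  0  1  2  2  3  3  3  3  3
 C  0  1  2  3  3  3  3  3  3
 T  0  1  2  3  4  4  4  4  4
 A  0  1  2  3  4  4  4  4  4
 T  0  1  2  3  4  5  5  5  5
 G  0  1  2  3  4  5  5  6  6
dp[10][8] = 6. One LCS (by backtracking along matches): TCTTTG.

6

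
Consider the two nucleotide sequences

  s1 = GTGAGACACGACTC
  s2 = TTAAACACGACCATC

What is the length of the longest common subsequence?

Pick T at s1[2]=s2[2] → A at s1[4]=s2[4] → A at s1[6]=s2[5] → C at s1[7]=s2[6] → A at s1[8]=s2[7] → C at s1[9]=s2[8] → G at s1[10]=s2[9] → A at s1[11]=s2[10] → C at s1[12]=s2[12] → T at s1[13]=s2[14] → C at s1[14]=s2[15]; all 11 bases appear in both, in order. dp[14][15] = 11 confirms this is the maximum.

11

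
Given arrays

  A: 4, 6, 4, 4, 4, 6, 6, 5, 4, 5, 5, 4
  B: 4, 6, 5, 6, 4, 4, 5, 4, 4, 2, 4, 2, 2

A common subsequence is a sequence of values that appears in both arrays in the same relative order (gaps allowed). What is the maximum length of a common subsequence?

One common subsequence of length 7: 4 [1,1]; then 6 [2,4]; then 4 [3,5]; then 4 [4,6]; then 4 [5,8]; then 4 [9,9]; then 4 [12,11]. The LCS DP gives dp[12][13] = 7, so this is optimal.

7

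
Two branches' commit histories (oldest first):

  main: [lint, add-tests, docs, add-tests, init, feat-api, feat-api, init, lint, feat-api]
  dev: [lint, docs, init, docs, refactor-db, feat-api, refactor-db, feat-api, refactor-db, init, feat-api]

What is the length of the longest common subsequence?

7

Taking lint [1,1], docs [3,2], init [5,3], feat-api [6,6], feat-api [7,8], init [8,10], feat-api [10,11] gives a common subsequence of length 7. The LCS DP gives dp[10][11] = 7, so this is optimal.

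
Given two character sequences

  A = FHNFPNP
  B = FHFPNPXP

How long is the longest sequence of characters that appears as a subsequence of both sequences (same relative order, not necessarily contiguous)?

Taking F (A #1, B #1), H (A #2, B #2), F (A #4, B #3), P (A #5, B #4), N (A #6, B #5), P (A #7, B #8) gives a common subsequence of length 6, and the DP table's final entry dp[7][8] is also 6, so no common subsequence is longer.

6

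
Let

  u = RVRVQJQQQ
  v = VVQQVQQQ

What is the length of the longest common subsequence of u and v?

6

Let dp[i][j] be the LCS length of the first i characters of u and the first j characters of v. dp[i][j] = dp[i-1][j-1]+1 when the i-th and j-th characters match, else max(dp[i-1][j], dp[i][j-1]).
    ·  V  V  Q  Q  V  Q  Q  Q
 ·  0  0  0  0  0  0  0  0  0
 R  0  0  0  0  0  0  0  0  0
 V  0  1  1  1  1  1  1  1  1
 R  0  1  1  1  1  1  1  1  1
 V  0  1  2  2  2  2  2  2  2
 Q  0  1  2  3  3  3  3  3  3
 J  0  1  2  3  3  3  3  3  3
 Q  0  1  2  3  4  4  4  4  4
 Q  0  1  2  3  4  4  5  5  5
 Q  0  1  2  3  4  4  5  6  6
dp[9][8] = 6. One LCS (by backtracking along matches): VVQQQQ.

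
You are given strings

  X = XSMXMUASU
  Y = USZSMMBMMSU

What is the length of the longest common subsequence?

5

Let dp[i][j] be the LCS length of the first i characters of X and the first j characters of Y. dp[i][j] = dp[i-1][j-1]+1 when the i-th and j-th characters match, else max(dp[i-1][j], dp[i][j-1]).
    ·  U  S  Z  S  M  M  B  M  M  S  U
 ·  0  0  0  0  0  0  0  0  0  0  0  0
 X  0  0  0  0  0  0  0  0  0  0  0  0
 S  0  0  1  1  1  1  1  1  1  1  1  1
 M  0  0  1  1  1  2  2  2  2  2  2  2
 X  0  0  1  1  1  2  2  2  2  2  2  2
 M  0  0  1  1  1  2  3  3  3  3  3  3
 U  0  1  1  1  1  2  3  3  3  3  3  4
 A  0  1  1  1  1  2  3  3  3  3  3  4
 S  0  1  2  2  2  2  3  3  3  3  4  4
 U  0  1  2  2  2  2  3  3  3  3  4  5
dp[9][11] = 5. One LCS (by backtracking along matches): SMMSU.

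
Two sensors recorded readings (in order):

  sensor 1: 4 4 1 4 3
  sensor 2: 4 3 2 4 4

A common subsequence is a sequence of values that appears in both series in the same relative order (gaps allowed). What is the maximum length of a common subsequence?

3

Let dp[i][j] be the LCS length of the first i values of sensor 1 and the first j values of sensor 2. dp[i][j] = dp[i-1][j-1]+1 when the i-th and j-th values match, else max(dp[i-1][j], dp[i][j-1]).
    ·  4  3  2  4  4
 ·  0  0  0  0  0  0
 4  0  1  1  1  1  1
 4  0  1  1  1  2  2
 1  0  1  1  1  2  2
 4  0  1  1  1  2  3
 3  0  1  2  2  2  3
dp[5][5] = 3. One LCS (by backtracking along matches): 4, 4, 4.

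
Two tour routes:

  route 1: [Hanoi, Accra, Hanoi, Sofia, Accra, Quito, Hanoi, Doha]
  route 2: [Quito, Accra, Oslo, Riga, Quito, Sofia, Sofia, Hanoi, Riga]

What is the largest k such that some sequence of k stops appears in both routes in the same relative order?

Pick Accra [2,2]; then Sofia [4,7]; then Hanoi [7,8]; all 3 stops appear in both, in order. Since dp[8][9] = 3, nothing longer is possible.

3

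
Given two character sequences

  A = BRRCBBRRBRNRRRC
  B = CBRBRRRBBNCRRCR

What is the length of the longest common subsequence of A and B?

Match B [1,2], then R [2,3], then R [3,5], then R [7,6], then R [8,7], then B [9,9], then N [11,10], then R [12,12], then R [13,13], then R [14,15] — 10 characters in the same relative order in both. The LCS DP gives dp[15][15] = 10, so this is optimal.

10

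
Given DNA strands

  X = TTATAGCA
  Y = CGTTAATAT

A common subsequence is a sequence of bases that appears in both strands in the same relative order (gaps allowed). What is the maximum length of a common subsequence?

5

Match T at X[1]=Y[3], T at X[2]=Y[4], A at X[3]=Y[6], T at X[4]=Y[7], A at X[5]=Y[8] — 5 bases in the same relative order in both. Since dp[8][9] = 5, nothing longer is possible.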